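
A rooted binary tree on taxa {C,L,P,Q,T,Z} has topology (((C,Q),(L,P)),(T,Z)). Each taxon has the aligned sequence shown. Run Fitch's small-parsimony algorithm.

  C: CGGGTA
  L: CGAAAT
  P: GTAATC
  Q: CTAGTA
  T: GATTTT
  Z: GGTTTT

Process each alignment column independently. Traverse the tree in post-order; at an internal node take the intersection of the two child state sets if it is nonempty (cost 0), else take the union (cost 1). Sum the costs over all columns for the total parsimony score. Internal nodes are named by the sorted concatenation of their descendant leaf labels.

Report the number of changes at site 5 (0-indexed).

2

site 0, node CQ: C={C} ∩ Q={C} → {C} (+0)
site 0, node LP: L={C} ∪ P={G} → {C,G} (+1)
site 0, node CLPQ: CQ={C} ∩ LP={C,G} → {C} (+0)
site 0, node TZ: T={G} ∩ Z={G} → {G} (+0)
site 0, node CLPQTZ: CLPQ={C} ∪ TZ={G} → {C,G} (+1)
site 1, node CQ: C={G} ∪ Q={T} → {G,T} (+1)
site 1, node LP: L={G} ∪ P={T} → {G,T} (+1)
site 1, node CLPQ: CQ={G,T} ∩ LP={G,T} → {G,T} (+0)
site 1, node TZ: T={A} ∪ Z={G} → {A,G} (+1)
site 1, node CLPQTZ: CLPQ={G,T} ∩ TZ={A,G} → {G} (+0)
site 2, node CQ: C={G} ∪ Q={A} → {A,G} (+1)
site 2, node LP: L={A} ∩ P={A} → {A} (+0)
site 2, node CLPQ: CQ={A,G} ∩ LP={A} → {A} (+0)
site 2, node TZ: T={T} ∩ Z={T} → {T} (+0)
site 2, node CLPQTZ: CLPQ={A} ∪ TZ={T} → {A,T} (+1)
site 3, node CQ: C={G} ∩ Q={G} → {G} (+0)
site 3, node LP: L={A} ∩ P={A} → {A} (+0)
site 3, node CLPQ: CQ={G} ∪ LP={A} → {A,G} (+1)
site 3, node TZ: T={T} ∩ Z={T} → {T} (+0)
site 3, node CLPQTZ: CLPQ={A,G} ∪ TZ={T} → {A,G,T} (+1)
site 4, node CQ: C={T} ∩ Q={T} → {T} (+0)
site 4, node LP: L={A} ∪ P={T} → {A,T} (+1)
site 4, node CLPQ: CQ={T} ∩ LP={A,T} → {T} (+0)
site 4, node TZ: T={T} ∩ Z={T} → {T} (+0)
site 4, node CLPQTZ: CLPQ={T} ∩ TZ={T} → {T} (+0)
site 5, node CQ: C={A} ∩ Q={A} → {A} (+0)
site 5, node LP: L={T} ∪ P={C} → {C,T} (+1)
site 5, node CLPQ: CQ={A} ∪ LP={C,T} → {A,C,T} (+1)
site 5, node TZ: T={T} ∩ Z={T} → {T} (+0)
site 5, node CLPQTZ: CLPQ={A,C,T} ∩ TZ={T} → {T} (+0)
per-site changes: [2, 3, 2, 2, 1, 2]; total = 12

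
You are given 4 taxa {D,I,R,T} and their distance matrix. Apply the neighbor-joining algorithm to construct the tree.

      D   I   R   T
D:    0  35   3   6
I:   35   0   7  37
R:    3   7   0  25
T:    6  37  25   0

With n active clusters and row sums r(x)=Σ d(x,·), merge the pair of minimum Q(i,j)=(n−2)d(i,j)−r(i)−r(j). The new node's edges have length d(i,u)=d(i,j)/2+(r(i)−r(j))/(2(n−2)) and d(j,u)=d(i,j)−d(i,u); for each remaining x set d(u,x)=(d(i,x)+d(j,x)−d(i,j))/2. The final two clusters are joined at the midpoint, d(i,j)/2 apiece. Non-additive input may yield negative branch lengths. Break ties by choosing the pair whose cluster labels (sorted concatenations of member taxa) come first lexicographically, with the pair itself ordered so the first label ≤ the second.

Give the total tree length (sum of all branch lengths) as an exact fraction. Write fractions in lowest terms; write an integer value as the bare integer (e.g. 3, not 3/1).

step 1: merge (D,T) at d=6, Q=-100; branch lengths D→-3, T→9; new cluster DT
  updated: d(DT,I)=33, d(DT,R)=11
step 2: merge (DT,I) at d=33, Q=-51; branch lengths DT→37/2, I→29/2; new cluster DIT
  updated: d(DIT,R)=-15/2
step 3: merge (DIT,R) at d=-15/2; branch lengths DIT→-15/4, R→-15/4; new cluster DIRT
final tree: (((D:-3,T:9):37/2,I:29/2):-15/4,R:-15/4)
total length: 63/2

63/2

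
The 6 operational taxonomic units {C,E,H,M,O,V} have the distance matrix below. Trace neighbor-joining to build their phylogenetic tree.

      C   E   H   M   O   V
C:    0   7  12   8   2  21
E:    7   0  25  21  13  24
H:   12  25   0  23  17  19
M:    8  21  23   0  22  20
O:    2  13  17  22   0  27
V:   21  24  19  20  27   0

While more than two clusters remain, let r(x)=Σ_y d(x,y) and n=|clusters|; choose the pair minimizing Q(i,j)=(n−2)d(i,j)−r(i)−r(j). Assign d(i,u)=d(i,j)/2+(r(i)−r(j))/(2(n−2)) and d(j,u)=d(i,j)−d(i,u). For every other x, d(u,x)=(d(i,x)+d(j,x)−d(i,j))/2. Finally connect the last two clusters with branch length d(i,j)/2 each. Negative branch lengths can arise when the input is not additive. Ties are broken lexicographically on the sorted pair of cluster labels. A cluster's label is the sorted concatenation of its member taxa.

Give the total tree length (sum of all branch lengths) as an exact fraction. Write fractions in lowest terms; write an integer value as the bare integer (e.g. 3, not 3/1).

step 1: merge (H,V) at d=19, Q=-131; branch lengths H→61/8, V→91/8; new cluster HV
  updated: d(C,HV)=7, d(E,HV)=15, d(HV,M)=12, d(HV,O)=25/2
step 2: merge (HV,M) at d=12, Q=-147/2; branch lengths HV→13/4, M→35/4; new cluster HMV
  updated: d(C,HMV)=3/2, d(E,HMV)=12, d(HMV,O)=45/4
step 3: merge (C,O) at d=2, Q=-131/4; branch lengths C→-47/16, O→79/16; new cluster CO
  updated: d(CO,E)=9, d(CO,HMV)=43/8
step 4: merge (CO,E) at d=9, Q=-211/8; branch lengths CO→19/16, E→125/16; new cluster CEO
  updated: d(CEO,HMV)=67/16
step 5: merge (CEO,HMV) at d=67/16; branch lengths CEO→67/32, HMV→67/32; new cluster CEHMOV
final tree: (((C:-47/16,O:79/16):19/16,E:125/16):67/32,((H:61/8,V:91/8):13/4,M:35/4):67/32)
total length: 739/16

739/16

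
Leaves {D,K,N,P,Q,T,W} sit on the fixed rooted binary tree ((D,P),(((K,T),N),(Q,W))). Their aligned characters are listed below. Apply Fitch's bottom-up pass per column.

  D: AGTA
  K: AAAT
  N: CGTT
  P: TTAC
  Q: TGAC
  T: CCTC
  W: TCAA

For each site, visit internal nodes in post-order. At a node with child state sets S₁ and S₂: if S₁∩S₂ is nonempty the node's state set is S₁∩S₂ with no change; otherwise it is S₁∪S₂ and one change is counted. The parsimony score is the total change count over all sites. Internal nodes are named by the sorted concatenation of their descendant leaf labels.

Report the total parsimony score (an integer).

[col 0] DP: children D:{A}, P:{T} ∪→ {A,T}; cost 1
[col 0] KT: children K:{A}, T:{C} ∪→ {A,C}; cost 1
[col 0] KNT: children KT:{A,C}, N:{C} ∩→ {C}; cost 0
[col 0] QW: children Q:{T}, W:{T} ∩→ {T}; cost 0
[col 0] KNQTW: children KNT:{C}, QW:{T} ∪→ {C,T}; cost 1
[col 0] DKNPQTW: children DP:{A,T}, KNQTW:{C,T} ∩→ {T}; cost 0
[col 1] DP: children D:{G}, P:{T} ∪→ {G,T}; cost 1
[col 1] KT: children K:{A}, T:{C} ∪→ {A,C}; cost 1
[col 1] KNT: children KT:{A,C}, N:{G} ∪→ {A,C,G}; cost 1
[col 1] QW: children Q:{G}, W:{C} ∪→ {C,G}; cost 1
[col 1] KNQTW: children KNT:{A,C,G}, QW:{C,G} ∩→ {C,G}; cost 0
[col 1] DKNPQTW: children DP:{G,T}, KNQTW:{C,G} ∩→ {G}; cost 0
[col 2] DP: children D:{T}, P:{A} ∪→ {A,T}; cost 1
[col 2] KT: children K:{A}, T:{T} ∪→ {A,T}; cost 1
[col 2] KNT: children KT:{A,T}, N:{T} ∩→ {T}; cost 0
[col 2] QW: children Q:{A}, W:{A} ∩→ {A}; cost 0
[col 2] KNQTW: children KNT:{T}, QW:{A} ∪→ {A,T}; cost 1
[col 2] DKNPQTW: children DP:{A,T}, KNQTW:{A,T} ∩→ {A,T}; cost 0
[col 3] DP: children D:{A}, P:{C} ∪→ {A,C}; cost 1
[col 3] KT: children K:{T}, T:{C} ∪→ {C,T}; cost 1
[col 3] KNT: children KT:{C,T}, N:{T} ∩→ {T}; cost 0
[col 3] QW: children Q:{C}, W:{A} ∪→ {A,C}; cost 1
[col 3] KNQTW: children KNT:{T}, QW:{A,C} ∪→ {A,C,T}; cost 1
[col 3] DKNPQTW: children DP:{A,C}, KNQTW:{A,C,T} ∩→ {A,C}; cost 0
per-site changes: [3, 4, 3, 4]; total = 14

14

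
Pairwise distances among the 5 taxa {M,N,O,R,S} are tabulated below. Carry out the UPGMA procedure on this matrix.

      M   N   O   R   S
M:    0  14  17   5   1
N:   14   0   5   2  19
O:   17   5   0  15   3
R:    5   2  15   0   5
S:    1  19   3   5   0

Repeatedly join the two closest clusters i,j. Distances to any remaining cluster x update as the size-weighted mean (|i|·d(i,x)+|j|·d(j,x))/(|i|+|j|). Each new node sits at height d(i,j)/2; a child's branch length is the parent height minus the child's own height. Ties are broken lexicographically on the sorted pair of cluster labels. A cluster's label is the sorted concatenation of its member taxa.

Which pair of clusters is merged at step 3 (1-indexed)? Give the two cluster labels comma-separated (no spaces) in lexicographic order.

1. join M+S (d=1) ⇒ MS; edges |M|=1/2, |S|=1/2
  updated: d(MS,N)=33/2, d(MS,O)=10, d(MS,R)=5
2. join N+R (d=2) ⇒ NR; edges |N|=1, |R|=1
  updated: d(MS,NR)=43/4, d(NR,O)=10
3. join MS+O (d=10) ⇒ MOS; edges |MS|=9/2, |O|=5
  updated: d(MOS,NR)=21/2
4. join MOS+NR (d=21/2) ⇒ MNORS; edges |MOS|=1/4, |NR|=17/4
final tree: (((M:1/2,S:1/2):9/2,O:5):1/4,(N:1,R:1):17/4)
total length: 17

MS,O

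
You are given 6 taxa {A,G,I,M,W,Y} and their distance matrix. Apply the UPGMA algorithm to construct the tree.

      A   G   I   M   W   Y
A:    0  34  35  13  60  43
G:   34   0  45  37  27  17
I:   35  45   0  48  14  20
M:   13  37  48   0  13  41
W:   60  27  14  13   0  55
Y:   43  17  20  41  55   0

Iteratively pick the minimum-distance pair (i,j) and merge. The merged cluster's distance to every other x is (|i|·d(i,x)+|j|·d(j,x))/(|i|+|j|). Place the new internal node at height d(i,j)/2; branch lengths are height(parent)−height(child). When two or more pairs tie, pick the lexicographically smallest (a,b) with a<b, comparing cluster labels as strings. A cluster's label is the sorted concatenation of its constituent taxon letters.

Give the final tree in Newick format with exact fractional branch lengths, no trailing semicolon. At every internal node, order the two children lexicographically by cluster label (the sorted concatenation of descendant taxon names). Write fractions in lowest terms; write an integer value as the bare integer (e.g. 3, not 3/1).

((A:13/2,M:13/2):207/16,((G:17/2,Y:17/2):79/8,(I:7,W:7):91/8):17/16)

iteration 1: select A,M (d=13); attach at lengths (13/2, 13/2); label the merged cluster AM
  updated: d(AM,G)=71/2, d(AM,I)=83/2, d(AM,W)=73/2, d(AM,Y)=42
iteration 2: select I,W (d=14); attach at lengths (7, 7); label the merged cluster IW
  updated: d(AM,IW)=39, d(G,IW)=36, d(IW,Y)=75/2
iteration 3: select G,Y (d=17); attach at lengths (17/2, 17/2); label the merged cluster GY
  updated: d(AM,GY)=155/4, d(GY,IW)=147/4
iteration 4: select GY,IW (d=147/4); attach at lengths (79/8, 91/8); label the merged cluster GIWY
  updated: d(AM,GIWY)=311/8
iteration 5: select AM,GIWY (d=311/8); attach at lengths (207/16, 17/16); label the merged cluster AGIMWY
final tree: ((A:13/2,M:13/2):207/16,((G:17/2,Y:17/2):79/8,(I:7,W:7):91/8):17/16)
total length: 317/4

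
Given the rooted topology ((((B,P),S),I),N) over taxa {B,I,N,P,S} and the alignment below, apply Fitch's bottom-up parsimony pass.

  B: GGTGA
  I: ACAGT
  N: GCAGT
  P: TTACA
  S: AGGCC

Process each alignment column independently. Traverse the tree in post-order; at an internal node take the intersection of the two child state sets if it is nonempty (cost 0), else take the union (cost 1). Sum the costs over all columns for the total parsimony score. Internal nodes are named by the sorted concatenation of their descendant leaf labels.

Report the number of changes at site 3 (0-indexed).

2

[col 0] BP: children B:{G}, P:{T} ∪→ {G,T}; cost 1
[col 0] BPS: children BP:{G,T}, S:{A} ∪→ {A,G,T}; cost 1
[col 0] BIPS: children BPS:{A,G,T}, I:{A} ∩→ {A}; cost 0
[col 0] BINPS: children BIPS:{A}, N:{G} ∪→ {A,G}; cost 1
[col 1] BP: children B:{G}, P:{T} ∪→ {G,T}; cost 1
[col 1] BPS: children BP:{G,T}, S:{G} ∩→ {G}; cost 0
[col 1] BIPS: children BPS:{G}, I:{C} ∪→ {C,G}; cost 1
[col 1] BINPS: children BIPS:{C,G}, N:{C} ∩→ {C}; cost 0
[col 2] BP: children B:{T}, P:{A} ∪→ {A,T}; cost 1
[col 2] BPS: children BP:{A,T}, S:{G} ∪→ {A,G,T}; cost 1
[col 2] BIPS: children BPS:{A,G,T}, I:{A} ∩→ {A}; cost 0
[col 2] BINPS: children BIPS:{A}, N:{A} ∩→ {A}; cost 0
[col 3] BP: children B:{G}, P:{C} ∪→ {C,G}; cost 1
[col 3] BPS: children BP:{C,G}, S:{C} ∩→ {C}; cost 0
[col 3] BIPS: children BPS:{C}, I:{G} ∪→ {C,G}; cost 1
[col 3] BINPS: children BIPS:{C,G}, N:{G} ∩→ {G}; cost 0
[col 4] BP: children B:{A}, P:{A} ∩→ {A}; cost 0
[col 4] BPS: children BP:{A}, S:{C} ∪→ {A,C}; cost 1
[col 4] BIPS: children BPS:{A,C}, I:{T} ∪→ {A,C,T}; cost 1
[col 4] BINPS: children BIPS:{A,C,T}, N:{T} ∩→ {T}; cost 0
per-site changes: [3, 2, 2, 2, 2]; total = 11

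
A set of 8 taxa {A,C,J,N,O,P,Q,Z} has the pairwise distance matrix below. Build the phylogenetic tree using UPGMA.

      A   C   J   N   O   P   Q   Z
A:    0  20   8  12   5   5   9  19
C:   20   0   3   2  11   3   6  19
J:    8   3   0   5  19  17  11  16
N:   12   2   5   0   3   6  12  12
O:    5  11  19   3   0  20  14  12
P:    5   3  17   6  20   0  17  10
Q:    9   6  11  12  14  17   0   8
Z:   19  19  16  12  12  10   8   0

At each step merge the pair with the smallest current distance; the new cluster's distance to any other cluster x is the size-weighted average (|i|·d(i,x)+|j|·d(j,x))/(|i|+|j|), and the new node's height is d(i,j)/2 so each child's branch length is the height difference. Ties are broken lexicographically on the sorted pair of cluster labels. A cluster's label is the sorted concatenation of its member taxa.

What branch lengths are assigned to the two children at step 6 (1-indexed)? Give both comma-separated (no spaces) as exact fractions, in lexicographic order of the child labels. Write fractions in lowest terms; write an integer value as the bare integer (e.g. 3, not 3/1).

iteration 1: select C,N (d=2); attach at lengths (1, 1); label the merged cluster CN
  updated: d(A,CN)=16, d(CN,J)=4, d(CN,O)=7, d(CN,P)=9/2, d(CN,Q)=9, d(CN,Z)=31/2
iteration 2: select CN,J (d=4); attach at lengths (1, 2); label the merged cluster CJN
  updated: d(A,CJN)=40/3, d(CJN,O)=11, d(CJN,P)=26/3, d(CJN,Q)=29/3, d(CJN,Z)=47/3
iteration 3: select A,O (d=5); attach at lengths (5/2, 5/2); label the merged cluster AO
  updated: d(AO,CJN)=73/6, d(AO,P)=25/2, d(AO,Q)=23/2, d(AO,Z)=31/2
iteration 4: select Q,Z (d=8); attach at lengths (4, 4); label the merged cluster QZ
  updated: d(AO,QZ)=27/2, d(CJN,QZ)=38/3, d(P,QZ)=27/2
iteration 5: select CJN,P (d=26/3); attach at lengths (7/3, 13/3); label the merged cluster CJNP
  updated: d(AO,CJNP)=49/4, d(CJNP,QZ)=103/8
iteration 6: select AO,CJNP (d=49/4); attach at lengths (29/8, 43/24); label the merged cluster ACJNOP
  updated: d(ACJNOP,QZ)=157/12
iteration 7: select ACJNOP,QZ (d=157/12); attach at lengths (5/12, 61/24); label the merged cluster ACJNOPQZ
final tree: (((A:5/2,O:5/2):29/8,(((C:1,N:1):1,J:2):7/3,P:13/3):43/24):5/12,(Q:4,Z:4):61/24)
total length: 793/24

29/8,43/24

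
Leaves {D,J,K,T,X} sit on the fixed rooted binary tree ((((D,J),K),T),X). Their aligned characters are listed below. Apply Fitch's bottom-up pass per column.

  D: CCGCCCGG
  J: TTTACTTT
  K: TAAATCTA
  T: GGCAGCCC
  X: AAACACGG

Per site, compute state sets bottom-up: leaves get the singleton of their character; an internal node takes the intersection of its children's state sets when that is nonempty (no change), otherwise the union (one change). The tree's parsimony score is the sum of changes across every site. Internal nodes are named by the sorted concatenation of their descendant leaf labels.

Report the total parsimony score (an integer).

21

DJ@0: {C} ∪ {T} = {C,T} (union, +1)
DJK@0: {C,T} ∩ {T} = {T} (intersection, +0)
DJKT@0: {T} ∪ {G} = {G,T} (union, +1)
DJKTX@0: {G,T} ∪ {A} = {A,G,T} (union, +1)
DJ@1: {C} ∪ {T} = {C,T} (union, +1)
DJK@1: {C,T} ∪ {A} = {A,C,T} (union, +1)
DJKT@1: {A,C,T} ∪ {G} = {A,C,G,T} (union, +1)
DJKTX@1: {A,C,G,T} ∩ {A} = {A} (intersection, +0)
DJ@2: {G} ∪ {T} = {G,T} (union, +1)
DJK@2: {G,T} ∪ {A} = {A,G,T} (union, +1)
DJKT@2: {A,G,T} ∪ {C} = {A,C,G,T} (union, +1)
DJKTX@2: {A,C,G,T} ∩ {A} = {A} (intersection, +0)
DJ@3: {C} ∪ {A} = {A,C} (union, +1)
DJK@3: {A,C} ∩ {A} = {A} (intersection, +0)
DJKT@3: {A} ∩ {A} = {A} (intersection, +0)
DJKTX@3: {A} ∪ {C} = {A,C} (union, +1)
DJ@4: {C} ∩ {C} = {C} (intersection, +0)
DJK@4: {C} ∪ {T} = {C,T} (union, +1)
DJKT@4: {C,T} ∪ {G} = {C,G,T} (union, +1)
DJKTX@4: {C,G,T} ∪ {A} = {A,C,G,T} (union, +1)
DJ@5: {C} ∪ {T} = {C,T} (union, +1)
DJK@5: {C,T} ∩ {C} = {C} (intersection, +0)
DJKT@5: {C} ∩ {C} = {C} (intersection, +0)
DJKTX@5: {C} ∩ {C} = {C} (intersection, +0)
DJ@6: {G} ∪ {T} = {G,T} (union, +1)
DJK@6: {G,T} ∩ {T} = {T} (intersection, +0)
DJKT@6: {T} ∪ {C} = {C,T} (union, +1)
DJKTX@6: {C,T} ∪ {G} = {C,G,T} (union, +1)
DJ@7: {G} ∪ {T} = {G,T} (union, +1)
DJK@7: {G,T} ∪ {A} = {A,G,T} (union, +1)
DJKT@7: {A,G,T} ∪ {C} = {A,C,G,T} (union, +1)
DJKTX@7: {A,C,G,T} ∩ {G} = {G} (intersection, +0)
per-site changes: [3, 3, 3, 2, 3, 1, 3, 3]; total = 21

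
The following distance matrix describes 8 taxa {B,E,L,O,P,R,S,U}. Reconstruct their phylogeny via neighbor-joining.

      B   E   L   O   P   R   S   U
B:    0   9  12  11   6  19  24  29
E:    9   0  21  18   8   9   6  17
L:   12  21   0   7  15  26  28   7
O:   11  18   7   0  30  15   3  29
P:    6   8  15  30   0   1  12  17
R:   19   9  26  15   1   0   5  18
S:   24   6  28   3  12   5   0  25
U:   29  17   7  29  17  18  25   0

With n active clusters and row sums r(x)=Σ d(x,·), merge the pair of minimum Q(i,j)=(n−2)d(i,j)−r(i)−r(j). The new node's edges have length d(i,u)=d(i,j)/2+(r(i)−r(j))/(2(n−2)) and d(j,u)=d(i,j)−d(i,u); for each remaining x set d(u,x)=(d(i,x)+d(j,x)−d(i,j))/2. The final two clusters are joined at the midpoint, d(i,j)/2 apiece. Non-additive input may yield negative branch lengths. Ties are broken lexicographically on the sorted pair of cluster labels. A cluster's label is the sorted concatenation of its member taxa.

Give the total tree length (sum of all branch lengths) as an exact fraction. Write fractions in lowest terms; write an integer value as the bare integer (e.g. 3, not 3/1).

349/8

1. join L+U (d=7, Q=-216) ⇒ LU; edges |L|=4/3, |U|=17/3
  updated: d(B,LU)=17, d(E,LU)=31/2, d(LU,O)=29/2, d(LU,P)=25/2, d(LU,R)=37/2, d(LU,S)=23
2. join O+S (d=3, Q=-299/2) ⇒ OS; edges |O|=67/20, |S|=-7/20
  updated: d(B,OS)=16, d(E,OS)=21/2, d(LU,OS)=69/4, d(OS,P)=39/2, d(OS,R)=17/2
3. join P+R (d=1, Q=-99) ⇒ PR; edges |P|=-5/8, |R|=13/8
  updated: d(B,PR)=12, d(E,PR)=8, d(LU,PR)=15, d(OS,PR)=27/2
4. join LU+OS (d=69/4, Q=-281/4) ⇒ LOSU; edges |LU|=79/8, |OS|=59/8
  updated: d(B,LOSU)=63/8, d(E,LOSU)=35/8, d(LOSU,PR)=45/8
5. join B+E (d=9, Q=-129/4) ⇒ BE; edges |B|=51/8, |E|=21/8
  updated: d(BE,LOSU)=13/8, d(BE,PR)=11/2
6. join BE+LOSU (d=13/8, Q=-51/4) ⇒ BELOSU; edges |BE|=3/4, |LOSU|=7/8
  updated: d(BELOSU,PR)=19/4
7. join BELOSU+PR (d=19/4) ⇒ BELOPRSU; edges |BELOSU|=19/8, |PR|=19/8
final tree: (((B:51/8,E:21/8):3/4,((L:4/3,U:17/3):79/8,(O:67/20,S:-7/20):59/8):7/8):19/8,(P:-5/8,R:13/8):19/8)
total length: 349/8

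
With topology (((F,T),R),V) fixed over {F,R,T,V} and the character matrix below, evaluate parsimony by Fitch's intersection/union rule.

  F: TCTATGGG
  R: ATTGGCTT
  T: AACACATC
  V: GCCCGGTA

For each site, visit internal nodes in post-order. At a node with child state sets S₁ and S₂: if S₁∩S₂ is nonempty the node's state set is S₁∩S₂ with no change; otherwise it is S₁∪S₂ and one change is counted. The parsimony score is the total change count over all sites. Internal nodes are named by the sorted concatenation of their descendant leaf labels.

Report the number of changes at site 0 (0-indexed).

2

site 0, node FT: F={T} ∪ T={A} → {A,T} (+1)
site 0, node FRT: FT={A,T} ∩ R={A} → {A} (+0)
site 0, node FRTV: FRT={A} ∪ V={G} → {A,G} (+1)
site 1, node FT: F={C} ∪ T={A} → {A,C} (+1)
site 1, node FRT: FT={A,C} ∪ R={T} → {A,C,T} (+1)
site 1, node FRTV: FRT={A,C,T} ∩ V={C} → {C} (+0)
site 2, node FT: F={T} ∪ T={C} → {C,T} (+1)
site 2, node FRT: FT={C,T} ∩ R={T} → {T} (+0)
site 2, node FRTV: FRT={T} ∪ V={C} → {C,T} (+1)
site 3, node FT: F={A} ∩ T={A} → {A} (+0)
site 3, node FRT: FT={A} ∪ R={G} → {A,G} (+1)
site 3, node FRTV: FRT={A,G} ∪ V={C} → {A,C,G} (+1)
site 4, node FT: F={T} ∪ T={C} → {C,T} (+1)
site 4, node FRT: FT={C,T} ∪ R={G} → {C,G,T} (+1)
site 4, node FRTV: FRT={C,G,T} ∩ V={G} → {G} (+0)
site 5, node FT: F={G} ∪ T={A} → {A,G} (+1)
site 5, node FRT: FT={A,G} ∪ R={C} → {A,C,G} (+1)
site 5, node FRTV: FRT={A,C,G} ∩ V={G} → {G} (+0)
site 6, node FT: F={G} ∪ T={T} → {G,T} (+1)
site 6, node FRT: FT={G,T} ∩ R={T} → {T} (+0)
site 6, node FRTV: FRT={T} ∩ V={T} → {T} (+0)
site 7, node FT: F={G} ∪ T={C} → {C,G} (+1)
site 7, node FRT: FT={C,G} ∪ R={T} → {C,G,T} (+1)
site 7, node FRTV: FRT={C,G,T} ∪ V={A} → {A,C,G,T} (+1)
per-site changes: [2, 2, 2, 2, 2, 2, 1, 3]; total = 16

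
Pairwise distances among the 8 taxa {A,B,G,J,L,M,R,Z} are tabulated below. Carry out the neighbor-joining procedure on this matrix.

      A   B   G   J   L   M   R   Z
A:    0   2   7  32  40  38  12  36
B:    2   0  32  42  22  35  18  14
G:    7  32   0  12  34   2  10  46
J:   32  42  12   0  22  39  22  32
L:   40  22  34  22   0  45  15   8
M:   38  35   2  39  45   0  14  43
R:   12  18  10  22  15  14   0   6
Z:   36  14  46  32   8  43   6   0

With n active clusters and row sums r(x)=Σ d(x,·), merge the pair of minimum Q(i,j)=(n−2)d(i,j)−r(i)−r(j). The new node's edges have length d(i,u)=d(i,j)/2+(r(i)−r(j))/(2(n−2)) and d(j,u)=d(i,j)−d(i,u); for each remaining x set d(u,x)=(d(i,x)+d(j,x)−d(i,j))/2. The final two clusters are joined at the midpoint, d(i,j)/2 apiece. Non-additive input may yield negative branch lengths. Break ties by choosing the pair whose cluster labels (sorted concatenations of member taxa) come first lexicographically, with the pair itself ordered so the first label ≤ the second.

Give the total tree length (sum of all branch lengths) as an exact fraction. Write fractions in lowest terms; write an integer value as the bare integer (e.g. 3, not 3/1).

511/8

step 1: merge (G,M) at d=2, Q=-347; branch lengths G→-61/12, M→85/12; new cluster GM
  updated: d(A,GM)=43/2, d(B,GM)=65/2, d(GM,J)=49/2, d(GM,L)=77/2, d(GM,R)=11, d(GM,Z)=87/2
step 2: merge (A,B) at d=2, Q=-264; branch lengths A→23/10, B→-3/10; new cluster AB
  updated: d(AB,GM)=26, d(AB,J)=36, d(AB,L)=30, d(AB,R)=14, d(AB,Z)=24
step 3: merge (L,Z) at d=8, Q=-195; branch lengths L→4, Z→4; new cluster LZ
  updated: d(AB,LZ)=23, d(GM,LZ)=37, d(J,LZ)=23, d(LZ,R)=13/2
step 4: merge (GM,J) at d=49/2, Q=-261/2; branch lengths GM→133/12, J→161/12; new cluster GJM
  updated: d(AB,GJM)=75/4, d(GJM,LZ)=71/4, d(GJM,R)=17/4
step 5: merge (AB,GJM) at d=75/4, Q=-59; branch lengths AB→105/8, GJM→45/8; new cluster ABGJM
  updated: d(ABGJM,LZ)=11, d(ABGJM,R)=-1/4
step 6: merge (ABGJM,LZ) at d=11, Q=-69/4; branch lengths ABGJM→17/8, LZ→71/8; new cluster ABGJLMZ
  updated: d(ABGJLMZ,R)=-19/8
step 7: merge (ABGJLMZ,R) at d=-19/8; branch lengths ABGJLMZ→-19/16, R→-19/16; new cluster ABGJLMRZ
final tree: ((((A:23/10,B:-3/10):105/8,((G:-61/12,M:85/12):133/12,J:161/12):45/8):17/8,(L:4,Z:4):71/8):-19/16,R:-19/16)
total length: 511/8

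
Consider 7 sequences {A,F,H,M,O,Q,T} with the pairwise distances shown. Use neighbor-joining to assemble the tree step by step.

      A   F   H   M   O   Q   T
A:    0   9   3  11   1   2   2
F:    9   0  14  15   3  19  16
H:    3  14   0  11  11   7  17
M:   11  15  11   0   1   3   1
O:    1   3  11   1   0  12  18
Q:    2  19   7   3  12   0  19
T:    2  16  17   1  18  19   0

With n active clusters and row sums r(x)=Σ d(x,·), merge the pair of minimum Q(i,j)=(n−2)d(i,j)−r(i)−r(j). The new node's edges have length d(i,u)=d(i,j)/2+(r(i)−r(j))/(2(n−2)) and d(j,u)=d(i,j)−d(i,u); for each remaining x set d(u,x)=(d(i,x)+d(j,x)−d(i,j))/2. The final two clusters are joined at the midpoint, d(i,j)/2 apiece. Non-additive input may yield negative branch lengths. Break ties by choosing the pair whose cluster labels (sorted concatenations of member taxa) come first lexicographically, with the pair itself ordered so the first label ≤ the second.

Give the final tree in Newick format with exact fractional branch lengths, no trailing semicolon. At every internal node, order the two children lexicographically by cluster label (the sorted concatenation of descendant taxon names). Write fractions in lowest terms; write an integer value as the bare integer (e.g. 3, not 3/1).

(((A:-5/2,((F:9/2,O:-3/2):5,(M:-13/5,T:18/5):11/2):2):3/2,H:15/4):13/8,Q:13/8)

iteration 1: select M,T (d=1, Q=-110); attach at lengths (-13/5, 18/5); label the merged cluster MT
  updated: d(A,MT)=6, d(F,MT)=15, d(H,MT)=27/2, d(MT,O)=9, d(MT,Q)=21/2
iteration 2: select F,O (d=3, Q=-84); attach at lengths (9/2, -3/2); label the merged cluster FO
  updated: d(A,FO)=7/2, d(FO,H)=11, d(FO,MT)=21/2, d(FO,Q)=14
iteration 3: select FO,MT (d=21/2, Q=-48); attach at lengths (5, 11/2); label the merged cluster FMOT
  updated: d(A,FMOT)=-1/2, d(FMOT,H)=7, d(FMOT,Q)=7
iteration 4: select A,FMOT (d=-1/2, Q=-19); attach at lengths (-5/2, 2); label the merged cluster AFMOT
  updated: d(AFMOT,H)=21/4, d(AFMOT,Q)=19/4
iteration 5: select AFMOT,H (d=21/4, Q=-17); attach at lengths (3/2, 15/4); label the merged cluster AFHMOT
  updated: d(AFHMOT,Q)=13/4
iteration 6: select AFHMOT,Q (d=13/4); attach at lengths (13/8, 13/8); label the merged cluster AFHMOQT
final tree: (((A:-5/2,((F:9/2,O:-3/2):5,(M:-13/5,T:18/5):11/2):2):3/2,H:15/4):13/8,Q:13/8)
total length: 45/2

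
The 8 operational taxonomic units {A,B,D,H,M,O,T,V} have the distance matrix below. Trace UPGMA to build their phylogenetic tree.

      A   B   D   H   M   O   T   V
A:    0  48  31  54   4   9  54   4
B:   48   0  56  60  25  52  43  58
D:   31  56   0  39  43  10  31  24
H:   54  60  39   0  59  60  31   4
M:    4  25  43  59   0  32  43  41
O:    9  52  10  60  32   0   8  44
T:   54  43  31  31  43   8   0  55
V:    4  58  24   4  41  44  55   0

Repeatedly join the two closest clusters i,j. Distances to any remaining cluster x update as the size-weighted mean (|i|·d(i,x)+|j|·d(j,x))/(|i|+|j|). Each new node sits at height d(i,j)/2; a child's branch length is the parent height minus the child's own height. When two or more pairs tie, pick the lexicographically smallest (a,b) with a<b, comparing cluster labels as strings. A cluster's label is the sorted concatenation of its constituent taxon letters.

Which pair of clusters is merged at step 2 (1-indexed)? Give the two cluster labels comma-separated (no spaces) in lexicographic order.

H,V

iteration 1: select A,M (d=4); attach at lengths (2, 2); label the merged cluster AM
  updated: d(AM,B)=73/2, d(AM,D)=37, d(AM,H)=113/2, d(AM,O)=41/2, d(AM,T)=97/2, d(AM,V)=45/2
iteration 2: select H,V (d=4); attach at lengths (2, 2); label the merged cluster HV
  updated: d(AM,HV)=79/2, d(B,HV)=59, d(D,HV)=63/2, d(HV,O)=52, d(HV,T)=43
iteration 3: select O,T (d=8); attach at lengths (4, 4); label the merged cluster OT
  updated: d(AM,OT)=69/2, d(B,OT)=95/2, d(D,OT)=41/2, d(HV,OT)=95/2
iteration 4: select D,OT (d=41/2); attach at lengths (41/4, 25/4); label the merged cluster DOT
  updated: d(AM,DOT)=106/3, d(B,DOT)=151/3, d(DOT,HV)=253/6
iteration 5: select AM,DOT (d=106/3); attach at lengths (47/3, 89/12); label the merged cluster ADMOT
  updated: d(ADMOT,B)=224/5, d(ADMOT,HV)=411/10
iteration 6: select ADMOT,HV (d=411/10); attach at lengths (173/60, 371/20); label the merged cluster ADHMOTV
  updated: d(ADHMOTV,B)=342/7
iteration 7: select ADHMOTV,B (d=342/7); attach at lengths (543/140, 171/7); label the merged cluster ABDHMOTV
final tree: ((((A:2,M:2):47/3,(D:41/4,(O:4,T:4):25/4):89/12):173/60,(H:2,V:2):371/20):543/140,B:171/7)
total length: 11059/105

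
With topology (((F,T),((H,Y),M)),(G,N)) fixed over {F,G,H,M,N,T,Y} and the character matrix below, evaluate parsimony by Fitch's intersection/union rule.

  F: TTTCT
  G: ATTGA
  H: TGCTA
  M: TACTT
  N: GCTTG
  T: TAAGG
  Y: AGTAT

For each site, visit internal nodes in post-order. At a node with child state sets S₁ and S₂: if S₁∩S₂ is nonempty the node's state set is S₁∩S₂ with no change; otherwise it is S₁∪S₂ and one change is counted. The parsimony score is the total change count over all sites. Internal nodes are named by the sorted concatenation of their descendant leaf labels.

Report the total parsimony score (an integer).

site 0, node FT: F={T} ∩ T={T} → {T} (+0)
site 0, node HY: H={T} ∪ Y={A} → {A,T} (+1)
site 0, node HMY: HY={A,T} ∩ M={T} → {T} (+0)
site 0, node FHMTY: FT={T} ∩ HMY={T} → {T} (+0)
site 0, node GN: G={A} ∪ N={G} → {A,G} (+1)
site 0, node FGHMNTY: FHMTY={T} ∪ GN={A,G} → {A,G,T} (+1)
site 1, node FT: F={T} ∪ T={A} → {A,T} (+1)
site 1, node HY: H={G} ∩ Y={G} → {G} (+0)
site 1, node HMY: HY={G} ∪ M={A} → {A,G} (+1)
site 1, node FHMTY: FT={A,T} ∩ HMY={A,G} → {A} (+0)
site 1, node GN: G={T} ∪ N={C} → {C,T} (+1)
site 1, node FGHMNTY: FHMTY={A} ∪ GN={C,T} → {A,C,T} (+1)
site 2, node FT: F={T} ∪ T={A} → {A,T} (+1)
site 2, node HY: H={C} ∪ Y={T} → {C,T} (+1)
site 2, node HMY: HY={C,T} ∩ M={C} → {C} (+0)
site 2, node FHMTY: FT={A,T} ∪ HMY={C} → {A,C,T} (+1)
site 2, node GN: G={T} ∩ N={T} → {T} (+0)
site 2, node FGHMNTY: FHMTY={A,C,T} ∩ GN={T} → {T} (+0)
site 3, node FT: F={C} ∪ T={G} → {C,G} (+1)
site 3, node HY: H={T} ∪ Y={A} → {A,T} (+1)
site 3, node HMY: HY={A,T} ∩ M={T} → {T} (+0)
site 3, node FHMTY: FT={C,G} ∪ HMY={T} → {C,G,T} (+1)
site 3, node GN: G={G} ∪ N={T} → {G,T} (+1)
site 3, node FGHMNTY: FHMTY={C,G,T} ∩ GN={G,T} → {G,T} (+0)
site 4, node FT: F={T} ∪ T={G} → {G,T} (+1)
site 4, node HY: H={A} ∪ Y={T} → {A,T} (+1)
site 4, node HMY: HY={A,T} ∩ M={T} → {T} (+0)
site 4, node FHMTY: FT={G,T} ∩ HMY={T} → {T} (+0)
site 4, node GN: G={A} ∪ N={G} → {A,G} (+1)
site 4, node FGHMNTY: FHMTY={T} ∪ GN={A,G} → {A,G,T} (+1)
per-site changes: [3, 4, 3, 4, 4]; total = 18

18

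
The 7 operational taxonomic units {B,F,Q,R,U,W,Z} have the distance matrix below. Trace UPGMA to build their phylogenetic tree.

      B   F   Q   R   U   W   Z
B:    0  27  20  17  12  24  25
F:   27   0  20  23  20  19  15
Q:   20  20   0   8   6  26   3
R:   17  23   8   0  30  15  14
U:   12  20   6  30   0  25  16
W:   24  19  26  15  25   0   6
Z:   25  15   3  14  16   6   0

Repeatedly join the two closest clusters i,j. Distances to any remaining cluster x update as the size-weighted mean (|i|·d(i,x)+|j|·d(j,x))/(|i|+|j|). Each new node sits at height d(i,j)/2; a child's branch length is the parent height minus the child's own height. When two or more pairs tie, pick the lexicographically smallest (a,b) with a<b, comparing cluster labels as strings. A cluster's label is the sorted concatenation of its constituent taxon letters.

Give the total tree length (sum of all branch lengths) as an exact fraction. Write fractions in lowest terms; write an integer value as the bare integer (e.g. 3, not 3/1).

iteration 1: select Q,Z (d=3); attach at lengths (3/2, 3/2); label the merged cluster QZ
  updated: d(B,QZ)=45/2, d(F,QZ)=35/2, d(QZ,R)=11, d(QZ,U)=11, d(QZ,W)=16
iteration 2: select QZ,R (d=11); attach at lengths (4, 11/2); label the merged cluster QRZ
  updated: d(B,QRZ)=62/3, d(F,QRZ)=58/3, d(QRZ,U)=52/3, d(QRZ,W)=47/3
iteration 3: select B,U (d=12); attach at lengths (6, 6); label the merged cluster BU
  updated: d(BU,F)=47/2, d(BU,QRZ)=19, d(BU,W)=49/2
iteration 4: select QRZ,W (d=47/3); attach at lengths (7/3, 47/6); label the merged cluster QRWZ
  updated: d(BU,QRWZ)=163/8, d(F,QRWZ)=77/4
iteration 5: select F,QRWZ (d=77/4); attach at lengths (77/8, 43/24); label the merged cluster FQRWZ
  updated: d(BU,FQRWZ)=21
iteration 6: select BU,FQRWZ (d=21); attach at lengths (9/2, 7/8); label the merged cluster BFQRUWZ
final tree: ((B:6,U:6):9/2,(F:77/8,(((Q:3/2,Z:3/2):4,R:11/2):7/3,W:47/6):43/24):7/8)
total length: 1235/24

1235/24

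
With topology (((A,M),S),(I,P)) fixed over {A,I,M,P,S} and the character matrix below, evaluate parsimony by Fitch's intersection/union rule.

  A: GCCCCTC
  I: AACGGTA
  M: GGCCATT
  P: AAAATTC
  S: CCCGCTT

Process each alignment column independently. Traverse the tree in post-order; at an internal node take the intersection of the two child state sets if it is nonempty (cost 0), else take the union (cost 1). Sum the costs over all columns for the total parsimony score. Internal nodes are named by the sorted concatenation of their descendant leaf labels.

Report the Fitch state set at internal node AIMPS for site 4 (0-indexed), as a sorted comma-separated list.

C,G,T

AM@0: {G} ∩ {G} = {G} (intersection, +0)
AMS@0: {G} ∪ {C} = {C,G} (union, +1)
IP@0: {A} ∩ {A} = {A} (intersection, +0)
AIMPS@0: {C,G} ∪ {A} = {A,C,G} (union, +1)
AM@1: {C} ∪ {G} = {C,G} (union, +1)
AMS@1: {C,G} ∩ {C} = {C} (intersection, +0)
IP@1: {A} ∩ {A} = {A} (intersection, +0)
AIMPS@1: {C} ∪ {A} = {A,C} (union, +1)
AM@2: {C} ∩ {C} = {C} (intersection, +0)
AMS@2: {C} ∩ {C} = {C} (intersection, +0)
IP@2: {C} ∪ {A} = {A,C} (union, +1)
AIMPS@2: {C} ∩ {A,C} = {C} (intersection, +0)
AM@3: {C} ∩ {C} = {C} (intersection, +0)
AMS@3: {C} ∪ {G} = {C,G} (union, +1)
IP@3: {G} ∪ {A} = {A,G} (union, +1)
AIMPS@3: {C,G} ∩ {A,G} = {G} (intersection, +0)
AM@4: {C} ∪ {A} = {A,C} (union, +1)
AMS@4: {A,C} ∩ {C} = {C} (intersection, +0)
IP@4: {G} ∪ {T} = {G,T} (union, +1)
AIMPS@4: {C} ∪ {G,T} = {C,G,T} (union, +1)
AM@5: {T} ∩ {T} = {T} (intersection, +0)
AMS@5: {T} ∩ {T} = {T} (intersection, +0)
IP@5: {T} ∩ {T} = {T} (intersection, +0)
AIMPS@5: {T} ∩ {T} = {T} (intersection, +0)
AM@6: {C} ∪ {T} = {C,T} (union, +1)
AMS@6: {C,T} ∩ {T} = {T} (intersection, +0)
IP@6: {A} ∪ {C} = {A,C} (union, +1)
AIMPS@6: {T} ∪ {A,C} = {A,C,T} (union, +1)
per-site changes: [2, 2, 1, 2, 3, 0, 3]; total = 13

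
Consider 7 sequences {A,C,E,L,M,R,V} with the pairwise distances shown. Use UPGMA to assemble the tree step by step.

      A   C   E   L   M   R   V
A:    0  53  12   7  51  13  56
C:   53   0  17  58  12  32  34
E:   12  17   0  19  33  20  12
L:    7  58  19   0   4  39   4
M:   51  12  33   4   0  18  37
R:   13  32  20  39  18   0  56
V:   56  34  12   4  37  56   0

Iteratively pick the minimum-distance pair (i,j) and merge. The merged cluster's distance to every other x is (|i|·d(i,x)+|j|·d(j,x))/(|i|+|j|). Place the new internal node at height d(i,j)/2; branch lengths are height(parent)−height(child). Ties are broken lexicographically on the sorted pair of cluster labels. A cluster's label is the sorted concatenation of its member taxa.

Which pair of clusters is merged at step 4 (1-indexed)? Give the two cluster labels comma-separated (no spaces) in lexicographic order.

LM,V

step 1: merge (L,M) at d=4; branch lengths L→2, M→2; new cluster LM
  updated: d(A,LM)=29, d(C,LM)=35, d(E,LM)=26, d(LM,R)=57/2, d(LM,V)=41/2
step 2: merge (A,E) at d=12; branch lengths A→6, E→6; new cluster AE
  updated: d(AE,C)=35, d(AE,LM)=55/2, d(AE,R)=33/2, d(AE,V)=34
step 3: merge (AE,R) at d=33/2; branch lengths AE→9/4, R→33/4; new cluster AER
  updated: d(AER,C)=34, d(AER,LM)=167/6, d(AER,V)=124/3
step 4: merge (LM,V) at d=41/2; branch lengths LM→33/4, V→41/4; new cluster LMV
  updated: d(AER,LMV)=97/3, d(C,LMV)=104/3
step 5: merge (AER,LMV) at d=97/3; branch lengths AER→95/12, LMV→71/12; new cluster AELMRV
  updated: d(AELMRV,C)=103/3
step 6: merge (AELMRV,C) at d=103/3; branch lengths AELMRV→1, C→103/6; new cluster ACELMRV
final tree: ((((A:6,E:6):9/4,R:33/4):95/12,((L:2,M:2):33/4,V:41/4):71/12):1,C:103/6)
total length: 77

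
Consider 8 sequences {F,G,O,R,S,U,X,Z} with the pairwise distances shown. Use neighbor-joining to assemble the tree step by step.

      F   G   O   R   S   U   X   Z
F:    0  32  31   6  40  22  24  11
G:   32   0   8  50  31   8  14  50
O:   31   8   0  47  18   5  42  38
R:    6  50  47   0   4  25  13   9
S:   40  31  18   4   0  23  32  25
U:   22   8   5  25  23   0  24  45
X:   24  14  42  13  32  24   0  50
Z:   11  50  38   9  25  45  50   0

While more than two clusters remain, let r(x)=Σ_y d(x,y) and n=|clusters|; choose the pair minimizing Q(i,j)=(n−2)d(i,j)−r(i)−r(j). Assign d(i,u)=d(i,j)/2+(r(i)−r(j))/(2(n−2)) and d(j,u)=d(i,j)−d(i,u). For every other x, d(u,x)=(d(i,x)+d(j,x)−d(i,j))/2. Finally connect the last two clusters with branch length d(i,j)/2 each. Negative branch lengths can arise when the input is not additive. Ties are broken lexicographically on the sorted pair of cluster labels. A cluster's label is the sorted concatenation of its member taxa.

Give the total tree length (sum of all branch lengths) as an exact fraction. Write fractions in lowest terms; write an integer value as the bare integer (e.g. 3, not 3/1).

step 1: merge (G,O) at d=8, Q=-334; branch lengths G→13/3, O→11/3; new cluster GO
  updated: d(F,GO)=55/2, d(GO,R)=89/2, d(GO,S)=41/2, d(GO,U)=5/2, d(GO,X)=24, d(GO,Z)=40
step 2: merge (GO,U) at d=5/2, Q=-288; branch lengths GO→3, U→-1/2; new cluster GOU
  updated: d(F,GOU)=47/2, d(GOU,R)=67/2, d(GOU,S)=41/2, d(GOU,X)=91/4, d(GOU,Z)=165/4
step 3: merge (F,Z) at d=11, Q=-787/4; branch lengths F→49/32, Z→303/32; new cluster FZ
  updated: d(FZ,GOU)=215/8, d(FZ,R)=2, d(FZ,S)=27, d(FZ,X)=63/2
step 4: merge (GOU,X) at d=91/4, Q=-1077/8; branch lengths GOU→581/48, X→511/48; new cluster GOUX
  updated: d(FZ,GOUX)=285/16, d(GOUX,R)=95/8, d(GOUX,S)=119/8
step 5: merge (FZ,R) at d=2, Q=-971/16; branch lengths FZ→527/64, R→-399/64; new cluster FRZ
  updated: d(FRZ,GOUX)=443/32, d(FRZ,S)=29/2
step 6: merge (FRZ,GOUX) at d=443/32, Q=-1383/32; branch lengths FRZ→431/64, GOUX→455/64; new cluster FGORUXZ
  updated: d(FGORUXZ,S)=497/64
step 7: merge (FGORUXZ,S) at d=497/64; branch lengths FGORUXZ→497/128, S→497/128; new cluster FGORSUXZ
final tree: ((((F:49/32,Z:303/32):527/64,R:-399/64):431/64,(((G:13/3,O:11/3):3,U:-1/2):581/48,X:511/48):455/64):497/128,S:497/128)
total length: 4343/64

4343/64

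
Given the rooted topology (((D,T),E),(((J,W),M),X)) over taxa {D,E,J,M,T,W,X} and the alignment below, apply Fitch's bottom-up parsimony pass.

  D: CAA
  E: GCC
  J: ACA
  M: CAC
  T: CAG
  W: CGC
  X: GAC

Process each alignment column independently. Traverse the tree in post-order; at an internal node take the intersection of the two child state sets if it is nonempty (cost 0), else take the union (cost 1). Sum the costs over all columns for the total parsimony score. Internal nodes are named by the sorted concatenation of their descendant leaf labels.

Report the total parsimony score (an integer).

DT@0: {C} ∩ {C} = {C} (intersection, +0)
DET@0: {C} ∪ {G} = {C,G} (union, +1)
JW@0: {A} ∪ {C} = {A,C} (union, +1)
JMW@0: {A,C} ∩ {C} = {C} (intersection, +0)
JMWX@0: {C} ∪ {G} = {C,G} (union, +1)
DEJMTWX@0: {C,G} ∩ {C,G} = {C,G} (intersection, +0)
DT@1: {A} ∩ {A} = {A} (intersection, +0)
DET@1: {A} ∪ {C} = {A,C} (union, +1)
JW@1: {C} ∪ {G} = {C,G} (union, +1)
JMW@1: {C,G} ∪ {A} = {A,C,G} (union, +1)
JMWX@1: {A,C,G} ∩ {A} = {A} (intersection, +0)
DEJMTWX@1: {A,C} ∩ {A} = {A} (intersection, +0)
DT@2: {A} ∪ {G} = {A,G} (union, +1)
DET@2: {A,G} ∪ {C} = {A,C,G} (union, +1)
JW@2: {A} ∪ {C} = {A,C} (union, +1)
JMW@2: {A,C} ∩ {C} = {C} (intersection, +0)
JMWX@2: {C} ∩ {C} = {C} (intersection, +0)
DEJMTWX@2: {A,C,G} ∩ {C} = {C} (intersection, +0)
per-site changes: [3, 3, 3]; total = 9

9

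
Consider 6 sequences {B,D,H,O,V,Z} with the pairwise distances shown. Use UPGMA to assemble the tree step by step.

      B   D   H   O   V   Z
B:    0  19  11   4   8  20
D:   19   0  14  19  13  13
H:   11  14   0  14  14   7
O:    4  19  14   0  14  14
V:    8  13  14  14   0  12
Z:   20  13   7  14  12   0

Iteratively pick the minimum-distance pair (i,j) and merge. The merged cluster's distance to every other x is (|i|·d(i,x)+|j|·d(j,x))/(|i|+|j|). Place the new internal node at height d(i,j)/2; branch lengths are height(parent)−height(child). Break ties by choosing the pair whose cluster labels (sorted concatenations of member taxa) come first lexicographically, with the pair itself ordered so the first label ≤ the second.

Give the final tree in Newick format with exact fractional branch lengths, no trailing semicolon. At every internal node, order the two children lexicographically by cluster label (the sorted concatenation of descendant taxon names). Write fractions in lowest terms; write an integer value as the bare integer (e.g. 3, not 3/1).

1. join B+O (d=4) ⇒ BO; edges |B|=2, |O|=2
  updated: d(BO,D)=19, d(BO,H)=25/2, d(BO,V)=11, d(BO,Z)=17
2. join H+Z (d=7) ⇒ HZ; edges |H|=7/2, |Z|=7/2
  updated: d(BO,HZ)=59/4, d(D,HZ)=27/2, d(HZ,V)=13
3. join BO+V (d=11) ⇒ BOV; edges |BO|=7/2, |V|=11/2
  updated: d(BOV,D)=17, d(BOV,HZ)=85/6
4. join D+HZ (d=27/2) ⇒ DHZ; edges |D|=27/4, |HZ|=13/4
  updated: d(BOV,DHZ)=136/9
5. join BOV+DHZ (d=136/9) ⇒ BDHOVZ; edges |BOV|=37/18, |DHZ|=29/36
final tree: (((B:2,O:2):7/2,V:11/2):37/18,(D:27/4,(H:7/2,Z:7/2):13/4):29/36)
total length: 1183/36

(((B:2,O:2):7/2,V:11/2):37/18,(D:27/4,(H:7/2,Z:7/2):13/4):29/36)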